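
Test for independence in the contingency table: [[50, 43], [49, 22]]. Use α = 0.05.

χ² = 3.914. df = 1, critical = 3.841. Reject H₀. Variables are dependent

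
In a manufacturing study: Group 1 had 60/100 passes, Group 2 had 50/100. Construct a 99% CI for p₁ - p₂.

p̂₁ = 0.6, p̂₂ = 0.5. Difference = 0.1. CI = (-0.08, 0.28)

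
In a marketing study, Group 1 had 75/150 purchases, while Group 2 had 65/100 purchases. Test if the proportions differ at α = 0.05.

p̂₁ = 0.5, p̂₂ = 0.65, pooled p̂ = 0.56. z = -2.341. Critical: ±1.96. Reject H₀.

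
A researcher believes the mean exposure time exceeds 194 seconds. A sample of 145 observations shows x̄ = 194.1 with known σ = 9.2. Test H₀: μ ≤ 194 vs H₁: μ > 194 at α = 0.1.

z = 0.131. Critical value: 1.28. Fail to reject H₀.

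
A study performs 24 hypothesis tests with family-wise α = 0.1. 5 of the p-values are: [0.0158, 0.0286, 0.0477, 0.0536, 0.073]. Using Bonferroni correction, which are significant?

Bonferroni α = 0.1/24 = 0.00417. None of the given p-values are significant.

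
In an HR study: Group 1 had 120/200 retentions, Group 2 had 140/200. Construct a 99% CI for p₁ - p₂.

p̂₁ = 0.6, p̂₂ = 0.7. Difference = -0.1. CI = (-0.222, 0.022)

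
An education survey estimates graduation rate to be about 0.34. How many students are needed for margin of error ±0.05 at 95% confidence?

n = z²p(1-p)/E² = 1.96²×0.34×0.66/0.05² = 344.8 → n = 345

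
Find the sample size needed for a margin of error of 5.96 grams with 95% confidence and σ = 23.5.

n = (z*σ/E)² = (1.96×23.5/5.96)² = 59.7 → n = 60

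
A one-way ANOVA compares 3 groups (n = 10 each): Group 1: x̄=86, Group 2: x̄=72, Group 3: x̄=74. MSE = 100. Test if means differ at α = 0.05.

Grand mean = 77.33. SS_between = 1146.67, MS_between = 573.33. F = 5.733, F_crit ≈ 3.354. Reject H₀.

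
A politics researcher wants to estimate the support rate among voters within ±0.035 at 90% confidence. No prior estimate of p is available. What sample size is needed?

Conservative approach: use p = 0.5 (maximizes p(1-p) = 0.25). n = z²(0.25)/E² = 1.645²×0.25/0.035² = 552.2 → n = 553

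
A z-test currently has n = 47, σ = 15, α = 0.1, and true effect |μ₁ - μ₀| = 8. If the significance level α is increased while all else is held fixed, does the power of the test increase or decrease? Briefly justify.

Power increases: a larger α lowers the critical value, so more of the H₁ sampling distribution falls in the rejection region.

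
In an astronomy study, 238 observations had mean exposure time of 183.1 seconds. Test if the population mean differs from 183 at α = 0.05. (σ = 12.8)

z = (x̄ - μ₀)/(σ/√n) = (183.1 - 183)/(12.8/√238) = 0.121. Critical value: ±1.96. Since |0.121| ≤ 1.96, Fail to reject H₀.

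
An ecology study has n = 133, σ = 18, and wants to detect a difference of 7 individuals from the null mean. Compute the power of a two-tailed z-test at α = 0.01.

SE = σ/√n = 18/√133 = 1.561. Non-centrality λ = d/SE = 7/1.561 = 4.485. Power ≈ Φ(λ - z_{α/2}) = Φ(4.485 - 2.576) = Φ(1.909) = 0.972.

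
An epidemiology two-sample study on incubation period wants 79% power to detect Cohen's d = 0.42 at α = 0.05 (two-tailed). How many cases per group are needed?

z_{α/2} = 1.96, z_β = Φ⁻¹(0.79) = 0.806. For small effect (d = 0.42): n per group = 2(z_{α/2} + z_β)²/d² = 2(1.96 + 0.806)²/0.42² = 86.7 → 87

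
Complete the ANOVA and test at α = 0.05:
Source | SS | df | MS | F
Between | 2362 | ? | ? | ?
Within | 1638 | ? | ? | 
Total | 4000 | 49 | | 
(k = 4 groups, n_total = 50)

df_between = 3, df_within = 46. MS_between = 787.33, MS_within = 35.61. F = 22.111, F_crit ≈ 2.807. Reject H₀.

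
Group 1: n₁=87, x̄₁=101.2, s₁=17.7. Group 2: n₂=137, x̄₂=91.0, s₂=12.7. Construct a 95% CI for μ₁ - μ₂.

Difference = 10.2. SE = √(17.7²/87 + 12.7²/137) = 2.186. CI = (5.92, 14.48)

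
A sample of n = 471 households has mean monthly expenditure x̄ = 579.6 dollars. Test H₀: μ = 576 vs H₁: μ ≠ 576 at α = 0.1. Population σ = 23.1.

z = (x̄ - μ₀)/(σ/√n) = (579.6 - 576)/(23.1/√471) = 3.382. Critical value: ±1.645. Since |3.382| > 1.645, Reject H₀.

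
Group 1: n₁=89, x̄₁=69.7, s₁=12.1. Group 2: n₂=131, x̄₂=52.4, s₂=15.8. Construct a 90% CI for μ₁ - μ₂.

Difference = 17.3. SE = √(12.1²/89 + 15.8²/131) = 1.884. CI = (14.2, 20.4)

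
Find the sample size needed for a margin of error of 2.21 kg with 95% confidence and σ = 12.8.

n = (z*σ/E)² = (1.96×12.8/2.21)² = 128.9 → n = 129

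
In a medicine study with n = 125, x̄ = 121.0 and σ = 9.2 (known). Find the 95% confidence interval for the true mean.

CI = x̄ ± z*(σ/√n) = 121.0 ± 1.96(9.2/√125) = 121.0 ± 1.61 = (119.39, 122.61)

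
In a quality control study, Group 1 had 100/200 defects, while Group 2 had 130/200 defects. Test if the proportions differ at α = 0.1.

p̂₁ = 0.5, p̂₂ = 0.65, pooled p̂ = 0.575. z = -3.034. Critical: ±1.645. Reject H₀.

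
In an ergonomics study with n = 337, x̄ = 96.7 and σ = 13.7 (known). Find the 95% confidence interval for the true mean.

CI = x̄ ± z*(σ/√n) = 96.7 ± 1.96(13.7/√337) = 96.7 ± 1.46 = (95.24, 98.16)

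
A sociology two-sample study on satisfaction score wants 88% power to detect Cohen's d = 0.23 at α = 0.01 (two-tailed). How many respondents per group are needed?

z_{α/2} = 2.576, z_β = Φ⁻¹(0.88) = 1.175. For small effect (d = 0.23): n per group = 2(z_{α/2} + z_β)²/d² = 2(2.576 + 1.175)²/0.23² = 531.9 → 532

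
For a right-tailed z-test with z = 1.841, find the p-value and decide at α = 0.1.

p = P(Z > 1.841) = 1 - Φ(1.841) ≈ 0.0328. Since p < 0.1, reject H₀ (significant) at α = 0.1.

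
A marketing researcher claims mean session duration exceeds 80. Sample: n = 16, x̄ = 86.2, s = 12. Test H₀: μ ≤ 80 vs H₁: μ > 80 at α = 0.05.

t = (86.2 - 80)/(12/√16) = 2.067, df = 15. Critical t = 1.753. Reject H₀.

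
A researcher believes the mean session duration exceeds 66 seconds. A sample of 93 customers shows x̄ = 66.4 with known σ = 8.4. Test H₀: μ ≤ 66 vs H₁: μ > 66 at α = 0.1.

z = 0.459. Critical value: 1.28. Fail to reject H₀.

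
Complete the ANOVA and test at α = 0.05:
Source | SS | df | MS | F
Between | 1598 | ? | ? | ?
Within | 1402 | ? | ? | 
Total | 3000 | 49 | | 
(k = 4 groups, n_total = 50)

df_between = 3, df_within = 46. MS_between = 532.67, MS_within = 30.48. F = 17.477, F_crit ≈ 2.807. Reject H₀.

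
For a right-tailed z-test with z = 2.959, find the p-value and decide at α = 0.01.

p = P(Z > 2.959) = 1 - Φ(2.959) ≈ 0.0015. Since p < 0.01, reject H₀ (significant) at α = 0.01.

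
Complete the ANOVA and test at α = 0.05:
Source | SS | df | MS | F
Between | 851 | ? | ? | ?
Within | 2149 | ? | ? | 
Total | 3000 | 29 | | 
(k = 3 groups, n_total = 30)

df_between = 2, df_within = 27. MS_between = 425.5, MS_within = 79.59. F = 5.346, F_crit ≈ 3.354. Reject H₀.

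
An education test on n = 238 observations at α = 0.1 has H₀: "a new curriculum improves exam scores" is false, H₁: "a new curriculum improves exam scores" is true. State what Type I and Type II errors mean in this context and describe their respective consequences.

Type I (false positive): concluding that a new curriculum improves exam scores when it is not — adopting a curriculum that gives no real benefit — disruption for nothing. Type II (false negative): failing to conclude that a new curriculum improves exam scores when it is — keeping the old curriculum when the new one would have helped students. Which is costlier depends on domain priorities and is a judgement call rather than a statistical fact.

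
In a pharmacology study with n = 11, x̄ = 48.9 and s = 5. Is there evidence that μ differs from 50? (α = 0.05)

t = (x̄ - μ₀)/(s/√n) = (48.9 - 50)/(5/√11) = -0.73. df = 10, critical t = ±2.228. Fail to reject H₀.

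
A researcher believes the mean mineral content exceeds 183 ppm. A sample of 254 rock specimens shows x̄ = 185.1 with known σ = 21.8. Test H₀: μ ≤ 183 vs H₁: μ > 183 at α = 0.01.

z = 1.535. Critical value: 2.33. Fail to reject H₀.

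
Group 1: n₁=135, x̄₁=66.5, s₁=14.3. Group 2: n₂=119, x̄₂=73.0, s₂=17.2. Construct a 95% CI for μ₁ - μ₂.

Difference = -6.5. SE = √(14.3²/135 + 17.2²/119) = 2.0. CI = (-10.42, -2.58)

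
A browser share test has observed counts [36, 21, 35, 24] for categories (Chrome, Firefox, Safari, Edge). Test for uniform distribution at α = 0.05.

Expected = 29 each. χ² = Σ(O-E)²/E = 6.0. df = 3, critical value = 7.815. Fail to reject H₀.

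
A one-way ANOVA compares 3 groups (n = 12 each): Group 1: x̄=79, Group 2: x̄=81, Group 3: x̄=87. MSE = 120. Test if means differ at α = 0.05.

Grand mean = 82.33. SS_between = 416.0, MS_between = 208.0. F = 1.733, F_crit ≈ 3.285. Fail to reject H₀.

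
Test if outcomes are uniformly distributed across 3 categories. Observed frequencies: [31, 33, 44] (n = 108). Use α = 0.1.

Expected = 36 each. χ² = Σ(O-E)²/E = 2.722. df = 2, critical value = 4.605. Fail to reject H₀.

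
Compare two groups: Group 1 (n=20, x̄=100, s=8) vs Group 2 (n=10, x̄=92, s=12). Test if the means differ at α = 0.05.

Pooled sp = 9.47. t = 2.181, df = 28. Critical t = ±2.048. Reject H₀.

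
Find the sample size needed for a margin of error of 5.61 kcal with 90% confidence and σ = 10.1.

n = (z*σ/E)² = (1.645×10.1/5.61)² = 8.8 → n = 9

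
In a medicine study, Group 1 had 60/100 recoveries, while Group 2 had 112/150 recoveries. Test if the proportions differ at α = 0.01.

p̂₁ = 0.6, p̂₂ = 0.747, pooled p̂ = 0.688. z = -2.452. Critical: ±2.576. Fail to reject H₀.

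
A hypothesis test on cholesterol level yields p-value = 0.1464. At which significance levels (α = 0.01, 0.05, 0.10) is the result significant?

p = 0.1464. Not significant at any of the given levels.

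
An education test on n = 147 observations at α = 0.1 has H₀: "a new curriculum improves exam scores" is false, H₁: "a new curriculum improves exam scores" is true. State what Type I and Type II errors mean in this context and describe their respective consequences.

Type I (false positive): concluding that a new curriculum improves exam scores when it is not — adopting a curriculum that gives no real benefit — disruption for nothing. Type II (false negative): failing to conclude that a new curriculum improves exam scores when it is — keeping the old curriculum when the new one would have helped students. Which is costlier depends on domain priorities and is a judgement call rather than a statistical fact.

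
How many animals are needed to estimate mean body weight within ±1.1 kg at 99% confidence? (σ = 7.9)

n = (z*σ/E)² = (2.576×7.9/1.1)² = 342.3 → n = 343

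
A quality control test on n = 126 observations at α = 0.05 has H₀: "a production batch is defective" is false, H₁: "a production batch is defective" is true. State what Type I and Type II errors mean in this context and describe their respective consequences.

Type I (false positive): concluding that a production batch is defective when it is not — scrapping a good batch — wasted material and cost for no reason. Type II (false negative): failing to conclude that a production batch is defective when it is — shipping a defective batch — faulty products reach customers. Which is costlier depends on domain priorities and is a judgement call rather than a statistical fact.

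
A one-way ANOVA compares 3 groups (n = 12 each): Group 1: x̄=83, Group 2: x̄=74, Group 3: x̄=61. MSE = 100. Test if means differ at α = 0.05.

Grand mean = 72.67. SS_between = 2936.0, MS_between = 1468.0. F = 14.68, F_crit ≈ 3.285. Reject H₀.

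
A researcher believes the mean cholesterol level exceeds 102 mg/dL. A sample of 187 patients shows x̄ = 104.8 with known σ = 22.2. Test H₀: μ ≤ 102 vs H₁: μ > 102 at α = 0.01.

z = 1.725. Critical value: 2.33. Fail to reject H₀.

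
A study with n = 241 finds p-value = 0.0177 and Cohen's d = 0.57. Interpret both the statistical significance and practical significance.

Statistically significant (p = 0.0177 < 0.05). Cohen's d = 0.57 indicates a medium effect size. Both statistical and practical significance should be considered.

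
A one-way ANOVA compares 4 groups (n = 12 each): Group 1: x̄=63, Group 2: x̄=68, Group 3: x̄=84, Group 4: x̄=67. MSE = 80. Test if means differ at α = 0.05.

Grand mean = 70.5. SS_between = 3084.0, MS_between = 1028.0. F = 12.85, F_crit ≈ 2.816. Reject H₀.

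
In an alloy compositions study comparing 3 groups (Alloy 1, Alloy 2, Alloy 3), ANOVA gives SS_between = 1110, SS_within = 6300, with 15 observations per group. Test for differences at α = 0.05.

df_between = 2, df_within = 42. F = MS_between/MS_within = 555.0/150.0 = 3.7. F_crit ≈ 3.22. Reject H₀. At least one mean differs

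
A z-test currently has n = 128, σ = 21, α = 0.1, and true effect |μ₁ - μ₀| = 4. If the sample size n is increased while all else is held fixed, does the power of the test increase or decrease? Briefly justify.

Power increases: a larger n shrinks the standard error σ/√n, moving the sampling distribution under H₁ further from the critical value.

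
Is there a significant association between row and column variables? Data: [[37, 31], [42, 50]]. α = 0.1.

χ² = 1.2. df = 1, critical = 2.706. Fail to reject H₀. No evidence of dependence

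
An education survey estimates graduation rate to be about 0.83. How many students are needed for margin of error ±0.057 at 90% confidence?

n = z²p(1-p)/E² = 1.645²×0.83×0.17/0.057² = 117.5 → n = 118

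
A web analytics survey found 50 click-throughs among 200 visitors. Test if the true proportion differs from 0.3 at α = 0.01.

p̂ = 0.25, p₀ = 0.3. z = (p̂ - p₀)/√(p₀(1-p₀)/n) = -1.543. Critical: ±2.576. Fail to reject H₀.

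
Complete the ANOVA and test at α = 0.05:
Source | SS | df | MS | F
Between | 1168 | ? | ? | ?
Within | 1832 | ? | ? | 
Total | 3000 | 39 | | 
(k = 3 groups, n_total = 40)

df_between = 2, df_within = 37. MS_between = 584.0, MS_within = 49.51. F = 11.795, F_crit ≈ 3.252. Reject H₀.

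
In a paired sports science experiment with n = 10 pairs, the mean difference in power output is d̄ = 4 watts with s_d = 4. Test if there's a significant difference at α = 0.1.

t = d̄/(s_d/√n) = 4/(4/√10) = 3.162. df = 9, critical t = ±1.833. Reject H₀.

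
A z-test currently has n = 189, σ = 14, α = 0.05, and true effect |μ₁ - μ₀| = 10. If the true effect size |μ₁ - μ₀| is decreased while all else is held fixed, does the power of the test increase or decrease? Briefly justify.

Power decreases: a smaller true effect decreases the non-centrality λ = |μ₁ - μ₀|/(σ/√n).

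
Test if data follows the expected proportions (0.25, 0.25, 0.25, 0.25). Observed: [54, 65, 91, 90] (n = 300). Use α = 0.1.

Expected: [75.0, 75.0, 75.0, 75.0]. χ² = 13.627. df = 3, critical = 6.251. Reject H₀.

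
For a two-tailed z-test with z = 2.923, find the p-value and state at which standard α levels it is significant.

p = 2·P(Z > |2.923|) = 2·(1 - Φ(2.923)) ≈ 0.0035. Significant at α = 0.1; Significant at α = 0.05; Significant at α = 0.01.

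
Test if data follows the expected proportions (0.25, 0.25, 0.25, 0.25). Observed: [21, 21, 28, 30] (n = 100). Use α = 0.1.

Expected: [25.0, 25.0, 25.0, 25.0]. χ² = 2.64. df = 3, critical = 6.251. Fail to reject H₀.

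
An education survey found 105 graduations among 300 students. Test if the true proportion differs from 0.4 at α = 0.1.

p̂ = 0.35, p₀ = 0.4. z = (p̂ - p₀)/√(p₀(1-p₀)/n) = -1.768. Critical: ±1.645. Reject H₀.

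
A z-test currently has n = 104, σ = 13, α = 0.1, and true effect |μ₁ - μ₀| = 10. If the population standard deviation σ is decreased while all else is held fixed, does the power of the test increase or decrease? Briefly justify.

Power increases: a smaller σ shrinks the standard error σ/√n, moving the sampling distribution under H₁ further from the critical value.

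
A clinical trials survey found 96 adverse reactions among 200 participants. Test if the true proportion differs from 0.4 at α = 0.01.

p̂ = 0.48, p₀ = 0.4. z = (p̂ - p₀)/√(p₀(1-p₀)/n) = 2.309. Critical: ±2.576. Fail to reject H₀.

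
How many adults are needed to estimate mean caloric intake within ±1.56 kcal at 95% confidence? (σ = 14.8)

n = (z*σ/E)² = (1.96×14.8/1.56)² = 345.8 → n = 346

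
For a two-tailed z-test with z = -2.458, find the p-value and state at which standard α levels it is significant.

p = 2·P(Z > |-2.458|) = 2·(1 - Φ(2.458)) ≈ 0.014. Significant at α = 0.1; Significant at α = 0.05.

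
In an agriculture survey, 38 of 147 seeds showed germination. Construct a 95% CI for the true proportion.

p̂ = 0.259. CI = p̂ ± z*√(p̂(1-p̂)/n) = (0.188, 0.329)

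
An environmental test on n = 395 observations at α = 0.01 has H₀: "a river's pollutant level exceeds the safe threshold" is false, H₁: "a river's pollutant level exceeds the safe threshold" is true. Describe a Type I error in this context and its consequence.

Type I error: rejecting H₀ when it is true — concluding that a river's pollutant level exceeds the safe threshold when in fact it is not. Consequence: shutting down a compliant factory unnecessarily.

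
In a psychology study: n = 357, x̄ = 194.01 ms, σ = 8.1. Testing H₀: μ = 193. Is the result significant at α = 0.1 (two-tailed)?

z = (194.01 - 193)/(8.1/√357) = 2.356. Since |z| > 1.645, significant at α = 0.1.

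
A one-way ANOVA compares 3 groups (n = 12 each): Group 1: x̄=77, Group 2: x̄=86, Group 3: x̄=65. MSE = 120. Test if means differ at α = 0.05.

Grand mean = 76.0. SS_between = 2664.0, MS_between = 1332.0. F = 11.1, F_crit ≈ 3.285. Reject H₀.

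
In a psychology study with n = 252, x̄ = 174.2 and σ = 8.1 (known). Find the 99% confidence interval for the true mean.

CI = x̄ ± z*(σ/√n) = 174.2 ± 2.576(8.1/√252) = 174.2 ± 1.31 = (172.89, 175.51)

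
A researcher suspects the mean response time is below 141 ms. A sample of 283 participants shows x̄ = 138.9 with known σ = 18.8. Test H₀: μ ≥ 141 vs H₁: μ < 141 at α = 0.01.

z = -1.879. Critical value: -2.33. Fail to reject H₀.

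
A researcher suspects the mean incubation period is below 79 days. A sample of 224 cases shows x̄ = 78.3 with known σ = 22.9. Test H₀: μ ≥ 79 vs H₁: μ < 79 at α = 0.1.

z = -0.457. Critical value: -1.28. Fail to reject H₀.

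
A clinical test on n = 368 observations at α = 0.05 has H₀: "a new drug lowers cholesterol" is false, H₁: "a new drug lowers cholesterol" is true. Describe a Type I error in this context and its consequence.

Type I error: rejecting H₀ when it is true — concluding that a new drug lowers cholesterol when in fact it is not. Consequence: approving an ineffective drug — patients take a useless medication and may skip effective alternatives.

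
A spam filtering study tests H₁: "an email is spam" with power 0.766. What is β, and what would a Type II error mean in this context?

β = 1 - power = 1 - 0.766 = 0.234. A Type II error is failing to reject H₀ when H₀ is false (false negative) — here, failing to conclude that an email is spam when in fact it is true. Consequence: a spam email lands in the inbox.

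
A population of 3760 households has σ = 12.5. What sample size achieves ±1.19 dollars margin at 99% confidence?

Without FPC: n₀ = (2.576×12.5/1.19)² = 732.18. With FPC: n = n₀N/(n₀+N-1) = 613.0 → n = 613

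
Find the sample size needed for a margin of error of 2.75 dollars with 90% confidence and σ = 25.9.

n = (z*σ/E)² = (1.645×25.9/2.75)² = 240.03 → n = 241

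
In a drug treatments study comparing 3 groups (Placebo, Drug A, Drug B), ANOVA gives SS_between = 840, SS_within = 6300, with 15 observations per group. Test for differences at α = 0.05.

df_between = 2, df_within = 42. F = MS_between/MS_within = 420.0/150.0 = 2.8. F_crit ≈ 3.22. Fail to reject H₀.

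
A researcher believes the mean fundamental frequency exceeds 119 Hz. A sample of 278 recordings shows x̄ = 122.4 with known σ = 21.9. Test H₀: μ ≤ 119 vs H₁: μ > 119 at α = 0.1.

z = 2.589. Critical value: 1.28. Reject H₀.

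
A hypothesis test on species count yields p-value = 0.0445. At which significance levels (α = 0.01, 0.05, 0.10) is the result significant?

p = 0.0445. Significant at: α = 0.05, 0.1.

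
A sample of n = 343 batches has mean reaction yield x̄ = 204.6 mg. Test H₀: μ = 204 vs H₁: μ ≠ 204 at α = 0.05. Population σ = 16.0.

z = (x̄ - μ₀)/(σ/√n) = (204.6 - 204)/(16.0/√343) = 0.695. Critical value: ±1.96. Since |0.695| ≤ 1.96, Fail to reject H₀.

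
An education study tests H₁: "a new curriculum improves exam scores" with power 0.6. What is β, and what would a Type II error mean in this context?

β = 1 - power = 1 - 0.6 = 0.4. A Type II error is failing to reject H₀ when H₀ is false (false negative) — here, failing to conclude that a new curriculum improves exam scores when in fact it is true. Consequence: keeping the old curriculum when the new one would have helped students.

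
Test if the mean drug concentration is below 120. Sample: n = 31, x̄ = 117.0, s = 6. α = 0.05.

t = (117.0 - 120)/(6/√31) = -2.784, df = 30. Critical t = -1.697. Reject H₀.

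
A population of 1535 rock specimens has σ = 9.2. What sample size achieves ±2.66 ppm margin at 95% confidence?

Without FPC: n₀ = (1.96×9.2/2.66)² = 45.954. With FPC: n = n₀N/(n₀+N-1) = 44.6 → n = 45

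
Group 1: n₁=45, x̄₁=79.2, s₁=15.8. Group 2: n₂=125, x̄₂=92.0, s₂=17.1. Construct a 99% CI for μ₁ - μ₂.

Difference = -12.8. SE = √(15.8²/45 + 17.1²/125) = 2.808. CI = (-20.03, -5.57)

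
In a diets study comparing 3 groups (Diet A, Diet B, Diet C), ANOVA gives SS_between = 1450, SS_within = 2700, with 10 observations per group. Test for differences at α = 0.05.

df_between = 2, df_within = 27. F = MS_between/MS_within = 725.0/100.0 = 7.25. F_crit ≈ 3.354. Reject H₀. At least one mean differs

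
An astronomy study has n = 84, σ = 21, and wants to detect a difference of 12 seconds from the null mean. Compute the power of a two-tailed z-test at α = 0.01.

SE = σ/√n = 21/√84 = 2.291. Non-centrality λ = d/SE = 12/2.291 = 5.237. Power ≈ Φ(λ - z_{α/2}) = Φ(5.237 - 2.576) = Φ(2.661) = 0.996.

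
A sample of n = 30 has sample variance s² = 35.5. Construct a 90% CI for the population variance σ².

df = 29. χ²_{0.05} = 42.557, χ²_{0.95} = 17.708. CI for σ² = ((n-1)s²/χ²_{α/2}, (n-1)s²/χ²_{1-α/2}) = (29·35.5/42.557, 29·35.5/17.708) = (24.19, 58.14)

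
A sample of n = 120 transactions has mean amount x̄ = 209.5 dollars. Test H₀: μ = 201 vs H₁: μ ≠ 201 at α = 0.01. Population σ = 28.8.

z = (x̄ - μ₀)/(σ/√n) = (209.5 - 201)/(28.8/√120) = 3.233. Critical value: ±2.576. Since |3.233| > 2.576, Reject H₀.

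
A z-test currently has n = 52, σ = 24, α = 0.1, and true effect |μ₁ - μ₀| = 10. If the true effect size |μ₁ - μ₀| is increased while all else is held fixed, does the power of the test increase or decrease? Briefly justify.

Power increases: a larger true effect increases the non-centrality λ = |μ₁ - μ₀|/(σ/√n).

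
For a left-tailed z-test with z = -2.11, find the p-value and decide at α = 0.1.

p = P(Z < -2.11) = Φ(-2.11) ≈ 0.0174. Since p < 0.1, reject H₀ (significant) at α = 0.1.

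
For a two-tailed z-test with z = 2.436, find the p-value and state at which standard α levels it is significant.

p = 2·P(Z > |2.436|) = 2·(1 - Φ(2.436)) ≈ 0.0149. Significant at α = 0.1; Significant at α = 0.05.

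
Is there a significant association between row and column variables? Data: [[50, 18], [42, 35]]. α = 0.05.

χ² = 5.611. df = 1, critical = 3.841. Reject H₀. Variables are dependent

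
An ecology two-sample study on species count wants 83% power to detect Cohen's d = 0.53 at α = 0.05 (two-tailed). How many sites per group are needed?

z_{α/2} = 1.96, z_β = Φ⁻¹(0.83) = 0.954. For medium effect (d = 0.53): n per group = 2(z_{α/2} + z_β)²/d² = 2(1.96 + 0.954)²/0.53² = 60.5 → 61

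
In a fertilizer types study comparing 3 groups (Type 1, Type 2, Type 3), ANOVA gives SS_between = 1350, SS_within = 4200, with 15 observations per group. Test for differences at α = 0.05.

df_between = 2, df_within = 42. F = MS_between/MS_within = 675.0/100.0 = 6.75. F_crit ≈ 3.22. Reject H₀. At least one mean differs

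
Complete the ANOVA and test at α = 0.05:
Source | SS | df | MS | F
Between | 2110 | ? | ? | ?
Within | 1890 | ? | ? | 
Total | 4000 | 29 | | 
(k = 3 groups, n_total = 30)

df_between = 2, df_within = 27. MS_between = 1055.0, MS_within = 70.0. F = 15.071, F_crit ≈ 3.354. Reject H₀.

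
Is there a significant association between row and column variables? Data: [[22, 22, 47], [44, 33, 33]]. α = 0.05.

χ² = 10.279. df = 2, critical = 5.991. Reject H₀. Variables are dependent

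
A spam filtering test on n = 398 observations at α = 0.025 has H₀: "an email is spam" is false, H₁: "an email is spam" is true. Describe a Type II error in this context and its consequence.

Type II error: failing to reject H₀ when it is false — concluding that an email is spam is not supported when in fact it is. Consequence: a spam email lands in the inbox.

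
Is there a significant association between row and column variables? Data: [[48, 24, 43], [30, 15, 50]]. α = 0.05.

χ² = 4.897. df = 2, critical = 5.991. Fail to reject H₀. No evidence of dependence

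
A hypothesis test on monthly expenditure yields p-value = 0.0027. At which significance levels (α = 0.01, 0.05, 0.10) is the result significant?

p = 0.0027. Significant at: α = 0.01, 0.05, 0.1.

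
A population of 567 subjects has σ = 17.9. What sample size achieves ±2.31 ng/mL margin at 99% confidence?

Without FPC: n₀ = (2.576×17.9/2.31)² = 398.45. With FPC: n = n₀N/(n₀+N-1) = 234.2 → n = 235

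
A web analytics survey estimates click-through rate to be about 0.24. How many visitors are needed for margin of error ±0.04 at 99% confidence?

n = z²p(1-p)/E² = 2.576²×0.24×0.76/0.04² = 756.5 → n = 757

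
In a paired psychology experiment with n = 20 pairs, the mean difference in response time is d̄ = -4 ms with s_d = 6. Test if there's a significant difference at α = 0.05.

t = d̄/(s_d/√n) = -4/(6/√20) = -2.981. df = 19, critical t = ±2.093. Reject H₀.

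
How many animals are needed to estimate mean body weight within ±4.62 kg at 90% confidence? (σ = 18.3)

n = (z*σ/E)² = (1.645×18.3/4.62)² = 42.5 → n = 43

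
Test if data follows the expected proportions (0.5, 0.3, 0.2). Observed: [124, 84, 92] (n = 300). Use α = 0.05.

Expected: [150.0, 90.0, 60.0]. χ² = 21.973. df = 2, critical = 5.991. Reject H₀.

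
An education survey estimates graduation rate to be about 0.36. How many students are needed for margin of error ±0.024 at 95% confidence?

n = z²p(1-p)/E² = 1.96²×0.36×0.64/0.024² = 1536.6 → n = 1537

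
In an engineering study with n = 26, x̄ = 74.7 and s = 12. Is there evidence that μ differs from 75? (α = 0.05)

t = (x̄ - μ₀)/(s/√n) = (74.7 - 75)/(12/√26) = -0.127. df = 25, critical t = ±2.06. Fail to reject H₀.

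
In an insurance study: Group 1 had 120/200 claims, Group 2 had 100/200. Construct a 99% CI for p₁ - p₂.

p̂₁ = 0.6, p̂₂ = 0.5. Difference = 0.1. CI = (-0.028, 0.228)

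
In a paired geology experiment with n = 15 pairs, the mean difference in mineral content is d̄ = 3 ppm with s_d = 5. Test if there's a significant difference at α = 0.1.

t = d̄/(s_d/√n) = 3/(5/√15) = 2.324. df = 14, critical t = ±1.761. Reject H₀.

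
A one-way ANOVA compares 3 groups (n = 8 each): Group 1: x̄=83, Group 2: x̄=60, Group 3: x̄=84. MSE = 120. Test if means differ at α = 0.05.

Grand mean = 75.67. SS_between = 2949.33, MS_between = 1474.67. F = 12.289, F_crit ≈ 3.467. Reject H₀.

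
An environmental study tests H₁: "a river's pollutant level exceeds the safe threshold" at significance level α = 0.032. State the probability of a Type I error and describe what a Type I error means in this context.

P(Type I error) = α = 0.032. A Type I error is rejecting H₀ when H₀ is actually true (false positive) — here, concluding that a river's pollutant level exceeds the safe threshold when in fact this is not the case. Consequence: shutting down a compliant factory unnecessarily.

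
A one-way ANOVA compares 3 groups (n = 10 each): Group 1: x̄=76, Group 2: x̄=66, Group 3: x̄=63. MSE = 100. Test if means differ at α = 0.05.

Grand mean = 68.33. SS_between = 926.67, MS_between = 463.33. F = 4.633, F_crit ≈ 3.354. Reject H₀.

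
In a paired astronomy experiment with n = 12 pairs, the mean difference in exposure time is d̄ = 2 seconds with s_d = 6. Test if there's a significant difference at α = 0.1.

t = d̄/(s_d/√n) = 2/(6/√12) = 1.155. df = 11, critical t = ±1.796. Fail to reject H₀.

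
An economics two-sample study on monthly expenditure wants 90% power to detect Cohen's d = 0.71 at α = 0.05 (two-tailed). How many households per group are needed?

z_{α/2} = 1.96, z_β = Φ⁻¹(0.9) = 1.282. For medium effect (d = 0.71): n per group = 2(z_{α/2} + z_β)²/d² = 2(1.96 + 1.282)²/0.71² = 41.7 → 42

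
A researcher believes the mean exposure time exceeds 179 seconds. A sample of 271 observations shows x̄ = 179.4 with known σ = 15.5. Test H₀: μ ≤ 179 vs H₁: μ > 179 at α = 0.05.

z = 0.425. Critical value: 1.645. Fail to reject H₀.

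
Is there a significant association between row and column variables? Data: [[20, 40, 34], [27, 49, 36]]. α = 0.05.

χ² = 0.44. df = 2, critical = 5.991. Fail to reject H₀. No evidence of dependence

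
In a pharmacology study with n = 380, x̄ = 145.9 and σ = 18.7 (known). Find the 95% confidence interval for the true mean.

CI = x̄ ± z*(σ/√n) = 145.9 ± 1.96(18.7/√380) = 145.9 ± 1.88 = (144.02, 147.78)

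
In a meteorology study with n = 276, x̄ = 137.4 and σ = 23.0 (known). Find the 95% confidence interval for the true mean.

CI = x̄ ± z*(σ/√n) = 137.4 ± 1.96(23.0/√276) = 137.4 ± 2.71 = (134.69, 140.11)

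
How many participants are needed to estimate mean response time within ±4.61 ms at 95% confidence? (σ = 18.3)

n = (z*σ/E)² = (1.96×18.3/4.61)² = 60.5 → n = 61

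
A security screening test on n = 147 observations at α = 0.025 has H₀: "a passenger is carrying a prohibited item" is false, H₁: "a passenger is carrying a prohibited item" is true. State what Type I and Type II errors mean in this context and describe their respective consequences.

Type I (false positive): concluding that a passenger is carrying a prohibited item when it is not — detaining an innocent passenger — delay and inconvenience. Type II (false negative): failing to conclude that a passenger is carrying a prohibited item when it is — letting a prohibited item through — security breach. Which is costlier depends on domain priorities and is a judgement call rather than a statistical fact.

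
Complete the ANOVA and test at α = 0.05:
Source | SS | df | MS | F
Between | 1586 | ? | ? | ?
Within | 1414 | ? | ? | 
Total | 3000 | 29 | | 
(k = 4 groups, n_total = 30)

df_between = 3, df_within = 26. MS_between = 528.67, MS_within = 54.38. F = 9.721, F_crit ≈ 2.975. Reject H₀.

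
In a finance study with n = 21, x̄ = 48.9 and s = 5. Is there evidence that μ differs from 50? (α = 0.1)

t = (x̄ - μ₀)/(s/√n) = (48.9 - 50)/(5/√21) = -1.008. df = 20, critical t = ±1.725. Fail to reject H₀.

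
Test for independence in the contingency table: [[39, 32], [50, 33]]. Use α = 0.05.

χ² = 0.443. df = 1, critical = 3.841. Fail to reject H₀. No evidence of dependence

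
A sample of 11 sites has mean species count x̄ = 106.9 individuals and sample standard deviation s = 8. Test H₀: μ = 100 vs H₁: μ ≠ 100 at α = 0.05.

t = (x̄ - μ₀)/(s/√n) = (106.9 - 100)/(8/√11) = 2.861. df = 10, critical t = ±2.228. Reject H₀.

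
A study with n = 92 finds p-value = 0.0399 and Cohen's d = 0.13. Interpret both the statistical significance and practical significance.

Statistically significant (p = 0.0399 < 0.05). Cohen's d = 0.13 indicates a very small effect size. Both statistical and practical significance should be considered.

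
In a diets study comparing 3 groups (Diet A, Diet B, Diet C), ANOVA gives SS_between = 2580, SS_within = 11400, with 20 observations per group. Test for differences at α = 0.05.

df_between = 2, df_within = 57. F = MS_between/MS_within = 1290.0/200.0 = 6.45. F_crit ≈ 3.159. Reject H₀. At least one mean differs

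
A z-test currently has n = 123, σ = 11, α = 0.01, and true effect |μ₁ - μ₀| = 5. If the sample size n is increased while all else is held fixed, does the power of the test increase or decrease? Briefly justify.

Power increases: a larger n shrinks the standard error σ/√n, moving the sampling distribution under H₁ further from the critical value.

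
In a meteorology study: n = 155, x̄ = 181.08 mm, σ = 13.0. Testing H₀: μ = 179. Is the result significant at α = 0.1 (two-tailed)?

z = (181.08 - 179)/(13.0/√155) = 1.992. Since |z| > 1.645, significant at α = 0.1.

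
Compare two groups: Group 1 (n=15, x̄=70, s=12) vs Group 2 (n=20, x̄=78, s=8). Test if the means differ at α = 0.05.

Pooled sp = 9.9. t = -2.367, df = 33. Critical t = ±2.035. Reject H₀.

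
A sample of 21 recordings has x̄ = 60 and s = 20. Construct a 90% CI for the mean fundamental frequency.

CI = x̄ ± t*(s/√n) = 60 ± 1.725(20/√21) = (52.47, 67.53)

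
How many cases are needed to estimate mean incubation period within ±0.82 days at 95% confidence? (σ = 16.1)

n = (z*σ/E)² = (1.96×16.1/0.82)² = 1480.9 → n = 1481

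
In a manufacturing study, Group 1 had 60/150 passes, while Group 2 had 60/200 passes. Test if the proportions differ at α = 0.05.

p̂₁ = 0.4, p̂₂ = 0.3, pooled p̂ = 0.343. z = 1.95. Critical: ±1.96. Fail to reject H₀.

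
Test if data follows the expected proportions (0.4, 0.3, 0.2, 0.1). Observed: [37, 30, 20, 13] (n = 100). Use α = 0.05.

Expected: [40.0, 30.0, 20.0, 10.0]. χ² = 1.125. df = 3, critical = 7.815. Fail to reject H₀.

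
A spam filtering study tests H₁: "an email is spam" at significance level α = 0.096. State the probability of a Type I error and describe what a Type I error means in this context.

P(Type I error) = α = 0.096. A Type I error is rejecting H₀ when H₀ is actually true (false positive) — here, concluding that an email is spam when in fact this is not the case. Consequence: a legitimate email is sent to the spam folder and the user misses it.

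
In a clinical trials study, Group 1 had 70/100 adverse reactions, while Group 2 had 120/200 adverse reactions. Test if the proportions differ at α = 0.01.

p̂₁ = 0.7, p̂₂ = 0.6, pooled p̂ = 0.633. z = 1.694. Critical: ±2.576. Fail to reject H₀.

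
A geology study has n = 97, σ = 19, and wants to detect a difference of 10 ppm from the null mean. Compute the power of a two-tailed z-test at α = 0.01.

SE = σ/√n = 19/√97 = 1.929. Non-centrality λ = d/SE = 10/1.929 = 5.184. Power ≈ Φ(λ - z_{α/2}) = Φ(5.184 - 2.576) = Φ(2.608) = 0.995.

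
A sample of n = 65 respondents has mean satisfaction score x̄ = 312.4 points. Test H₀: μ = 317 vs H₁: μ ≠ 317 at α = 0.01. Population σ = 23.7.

z = (x̄ - μ₀)/(σ/√n) = (312.4 - 317)/(23.7/√65) = -1.565. Critical value: ±2.576. Since |-1.565| ≤ 2.576, Fail to reject H₀.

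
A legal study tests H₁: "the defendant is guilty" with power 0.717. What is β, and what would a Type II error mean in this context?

β = 1 - power = 1 - 0.717 = 0.283. A Type II error is failing to reject H₀ when H₀ is false (false negative) — here, failing to conclude that the defendant is guilty when in fact it is true. Consequence: acquitting a guilty person.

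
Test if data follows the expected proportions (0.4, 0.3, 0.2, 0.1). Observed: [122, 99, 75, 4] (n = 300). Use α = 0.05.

Expected: [120.0, 90.0, 60.0, 30.0]. χ² = 27.217. df = 3, critical = 7.815. Reject H₀.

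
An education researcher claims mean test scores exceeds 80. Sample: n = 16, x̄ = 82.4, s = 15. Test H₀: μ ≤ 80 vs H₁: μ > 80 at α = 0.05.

t = (82.4 - 80)/(15/√16) = 0.64, df = 15. Critical t = 1.753. Fail to reject H₀.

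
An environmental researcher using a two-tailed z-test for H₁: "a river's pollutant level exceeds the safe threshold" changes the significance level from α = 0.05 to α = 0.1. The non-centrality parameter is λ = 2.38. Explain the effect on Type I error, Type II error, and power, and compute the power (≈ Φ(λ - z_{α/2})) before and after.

Increasing α from 0.05 to 0.1:
• Type I error rate increases (α is the Type I rate by definition).
• Critical value moves from z_{α/2} = 1.96 to 1.645, so power = Φ(λ - z_{α/2}) goes from Φ(2.38 - 1.96) = 0.663 to Φ(2.38 - 1.645) = 0.769.
• Type II error rate β = 1 - power therefore decreases (0.337 → 0.231).
Appropriate when false negatives are costly — here, allowing unsafe pollution to continue.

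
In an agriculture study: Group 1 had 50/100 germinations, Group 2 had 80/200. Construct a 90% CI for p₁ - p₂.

p̂₁ = 0.5, p̂₂ = 0.4. Difference = 0.1. CI = (-0.0, 0.2)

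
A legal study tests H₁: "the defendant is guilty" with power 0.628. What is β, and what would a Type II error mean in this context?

β = 1 - power = 1 - 0.628 = 0.372. A Type II error is failing to reject H₀ when H₀ is false (false negative) — here, failing to conclude that the defendant is guilty when in fact it is true. Consequence: acquitting a guilty person.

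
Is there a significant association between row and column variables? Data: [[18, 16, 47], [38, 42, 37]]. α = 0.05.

χ² = 13.903. df = 2, critical = 5.991. Reject H₀. Variables are dependent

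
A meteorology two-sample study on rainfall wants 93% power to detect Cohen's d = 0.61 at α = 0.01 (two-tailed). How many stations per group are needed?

z_{α/2} = 2.576, z_β = Φ⁻¹(0.93) = 1.476. For medium effect (d = 0.61): n per group = 2(z_{α/2} + z_β)²/d² = 2(2.576 + 1.476)²/0.61² = 88.2 → 89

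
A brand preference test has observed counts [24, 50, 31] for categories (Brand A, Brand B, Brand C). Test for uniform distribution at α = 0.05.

Expected = 35 each. χ² = Σ(O-E)²/E = 10.343. df = 2, critical value = 5.991. Reject H₀.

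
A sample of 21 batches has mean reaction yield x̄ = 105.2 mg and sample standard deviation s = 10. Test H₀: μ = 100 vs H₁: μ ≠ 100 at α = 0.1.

t = (x̄ - μ₀)/(s/√n) = (105.2 - 100)/(10/√21) = 2.383. df = 20, critical t = ±1.725. Reject H₀.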